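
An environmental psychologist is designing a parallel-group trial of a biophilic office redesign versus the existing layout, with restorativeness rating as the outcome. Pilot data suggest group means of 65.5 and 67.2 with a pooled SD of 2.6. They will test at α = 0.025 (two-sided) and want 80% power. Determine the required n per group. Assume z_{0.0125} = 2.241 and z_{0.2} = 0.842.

Cohen's d = |M₁ − M₂| / SD_pooled = |65.5 − 67.2| / 2.6 = 1.7 / 2.6 = 0.654.
For two independent groups with equal n: n = 2·((z_{α/2} + z_β) / d)².
z_{α/2} + z_β = 2.241 + 0.842 = 3.083.
n = 2 × (3.083 / 0.654)² = 2 × 4.714² = 2 × 22.22 = 44.4.
Round up to the next whole participant.

n = 45 per group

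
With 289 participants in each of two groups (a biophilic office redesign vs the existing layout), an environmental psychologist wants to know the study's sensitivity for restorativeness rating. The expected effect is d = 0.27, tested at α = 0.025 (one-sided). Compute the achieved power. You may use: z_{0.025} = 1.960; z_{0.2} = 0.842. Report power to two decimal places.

For two equal groups, power = Φ(d·√(n/2) − z_{α}).
d·√(n/2) = 0.27 × √(289/2) = 0.27 × 12.021 = 3.246.
z_β = 3.246 − 1.960 = 1.286.
Power = Φ(1.286) = 0.901.

power ≈ 0.90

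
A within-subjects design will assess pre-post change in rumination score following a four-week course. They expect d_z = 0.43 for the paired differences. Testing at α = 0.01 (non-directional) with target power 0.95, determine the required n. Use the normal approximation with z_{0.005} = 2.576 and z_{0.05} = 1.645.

n = 97 pairs

For a paired (one-sample on differences) test: n = ((z_{α/2} + z_β) / d)².
z_{α/2} + z_β = 2.576 + 1.645 = 4.221.
n = (4.221 / 0.43)² = 9.816² = 96.36.
Round up.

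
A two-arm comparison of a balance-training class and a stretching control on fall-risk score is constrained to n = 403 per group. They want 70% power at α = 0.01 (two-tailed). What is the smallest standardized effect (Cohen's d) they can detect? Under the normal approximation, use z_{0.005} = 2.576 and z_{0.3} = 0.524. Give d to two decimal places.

d_min ≈ 0.22

For two independent groups of n = 403 each: d_min = (z_{α/2} + z_β)·√(2/n).
z-sum = 2.576 + 0.524 = 3.100.
d_min = 3.100 × √(2/403) = 3.100 × 0.0704 = 0.218.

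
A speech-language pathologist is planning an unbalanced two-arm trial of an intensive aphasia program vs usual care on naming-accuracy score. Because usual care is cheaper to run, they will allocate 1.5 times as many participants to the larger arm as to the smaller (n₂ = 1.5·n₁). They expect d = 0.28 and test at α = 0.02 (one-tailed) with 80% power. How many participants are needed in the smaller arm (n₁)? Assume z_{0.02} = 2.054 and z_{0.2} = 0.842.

n₁ = 179

With allocation ratio k = n₂/n₁ = 1.5, Var(x̄₁−x̄₂) = σ²(1/n₁ + 1/(k·n₁)) = σ²·(k+1)/(k·n₁).
So n₁ = (1 + 1/k)·((z_{α} + z_β)/d)² = 1.667 × (2.896/0.28)².
n₁ = 1.667 × 106.97 = 178.3.
Round up: n₁ = 179, giving n₂ = ⌈1.5 × 179⌉ = ⌈268.5⌉ = 269.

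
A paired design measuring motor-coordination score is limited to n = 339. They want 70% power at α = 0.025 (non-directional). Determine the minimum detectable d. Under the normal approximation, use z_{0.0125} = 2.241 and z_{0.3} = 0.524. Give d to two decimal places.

For a single sample (or paired design) of n = 339: d_min = (z_{α/2} + z_β)/√n.
z-sum = 2.241 + 0.524 = 2.765.
d_min = 2.765 / √339 = 2.765 / 18.412 = 0.150.

d_min ≈ 0.15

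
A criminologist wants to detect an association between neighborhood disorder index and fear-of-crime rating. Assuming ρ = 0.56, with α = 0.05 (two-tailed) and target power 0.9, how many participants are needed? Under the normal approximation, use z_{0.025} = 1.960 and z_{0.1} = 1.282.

Fisher's z: C = ½·ln((1+r)/(1−r)) = ½·ln(3.5455) = 0.6328.
n = ((z_{α/2} + z_β)/C)² + 3.
(1.960 + 1.282) / 0.6328 = 3.242 / 0.6328 = 5.123.
n = 5.123² + 3 = 26.25 + 3 = 29.2.
Round up.

n = 30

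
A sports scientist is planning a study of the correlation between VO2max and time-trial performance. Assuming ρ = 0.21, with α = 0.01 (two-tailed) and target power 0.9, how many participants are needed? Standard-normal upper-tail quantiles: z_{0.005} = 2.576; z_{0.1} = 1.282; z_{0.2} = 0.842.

n = 331

Fisher's z: C = ½·ln((1+r)/(1−r)) = ½·ln(1.5316) = 0.2132.
n = ((z_{α/2} + z_β)/C)² + 3.
(2.576 + 1.282) / 0.2132 = 3.858 / 0.2132 = 18.096.
n = 18.096² + 3 = 327.45 + 3 = 330.5.
Round up.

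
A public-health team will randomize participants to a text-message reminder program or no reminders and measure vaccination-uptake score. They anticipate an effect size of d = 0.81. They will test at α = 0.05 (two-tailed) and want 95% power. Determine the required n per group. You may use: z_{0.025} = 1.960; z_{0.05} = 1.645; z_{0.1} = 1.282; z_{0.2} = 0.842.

For two independent groups with equal n: n = 2·((z_{α/2} + z_β) / d)².
z_{α/2} + z_β = 1.960 + 1.645 = 3.605.
n = 2 × (3.605 / 0.81)² = 2 × 4.451² = 2 × 19.81 = 39.6.
Round up to the next whole participant.

n = 40 per group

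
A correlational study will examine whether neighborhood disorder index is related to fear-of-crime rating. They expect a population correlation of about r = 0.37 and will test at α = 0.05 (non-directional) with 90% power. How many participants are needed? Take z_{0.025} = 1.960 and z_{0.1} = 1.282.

n = 73

Fisher's z: C = ½·ln((1+r)/(1−r)) = ½·ln(2.1746) = 0.3884.
n = ((z_{α/2} + z_β)/C)² + 3.
(1.960 + 1.282) / 0.3884 = 3.242 / 0.3884 = 8.347.
n = 8.347² + 3 = 69.67 + 3 = 72.7.
Round up.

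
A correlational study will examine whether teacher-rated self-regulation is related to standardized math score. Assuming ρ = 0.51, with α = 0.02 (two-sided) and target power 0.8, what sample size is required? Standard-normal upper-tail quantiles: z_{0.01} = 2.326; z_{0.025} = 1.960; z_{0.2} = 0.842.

n = 35

Fisher's z: C = ½·ln((1+r)/(1−r)) = ½·ln(3.0816) = 0.5627.
n = ((z_{α/2} + z_β)/C)² + 3.
(2.326 + 0.842) / 0.5627 = 3.168 / 0.5627 = 5.630.
n = 5.630² + 3 = 31.70 + 3 = 34.7.
Round up.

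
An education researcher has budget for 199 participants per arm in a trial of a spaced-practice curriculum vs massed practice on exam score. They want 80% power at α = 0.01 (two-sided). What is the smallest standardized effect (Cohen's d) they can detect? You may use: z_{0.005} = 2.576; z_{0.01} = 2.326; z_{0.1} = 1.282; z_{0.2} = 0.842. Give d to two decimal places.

d_min ≈ 0.34

For two independent groups of n = 199 each: d_min = (z_{α/2} + z_β)·√(2/n).
z-sum = 2.576 + 0.842 = 3.418.
d_min = 3.418 × √(2/199) = 3.418 × 0.1003 = 0.343.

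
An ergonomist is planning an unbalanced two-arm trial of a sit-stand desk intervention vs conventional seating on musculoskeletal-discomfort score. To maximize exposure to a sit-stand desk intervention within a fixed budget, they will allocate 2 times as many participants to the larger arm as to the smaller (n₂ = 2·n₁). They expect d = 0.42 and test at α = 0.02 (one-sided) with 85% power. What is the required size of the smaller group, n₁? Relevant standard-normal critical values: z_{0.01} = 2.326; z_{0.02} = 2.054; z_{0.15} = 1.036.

n₁ = 82

With allocation ratio k = n₂/n₁ = 2, Var(x̄₁−x̄₂) = σ²(1/n₁ + 1/(k·n₁)) = σ²·(k+1)/(k·n₁).
So n₁ = (1 + 1/k)·((z_{α} + z_β)/d)² = 1.500 × (3.090/0.42)².
n₁ = 1.500 × 54.13 = 81.2.
Round up: n₁ = 82, giving n₂ = 2 × 82 = 164.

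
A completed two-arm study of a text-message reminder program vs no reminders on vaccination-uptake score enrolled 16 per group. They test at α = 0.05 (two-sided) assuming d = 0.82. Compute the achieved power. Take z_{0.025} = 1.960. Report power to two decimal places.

For two equal groups, power = Φ(d·√(n/2) − z_{α/2}).
d·√(n/2) = 0.82 × √(16/2) = 0.82 × 2.828 = 2.319.
z_β = 2.319 − 1.960 = 0.359.
Power = Φ(0.359) = 0.640.

power ≈ 0.64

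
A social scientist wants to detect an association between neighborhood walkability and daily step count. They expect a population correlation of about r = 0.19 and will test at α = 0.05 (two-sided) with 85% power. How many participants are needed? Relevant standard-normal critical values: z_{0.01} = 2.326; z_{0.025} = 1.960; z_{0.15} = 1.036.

Fisher's z: C = ½·ln((1+r)/(1−r)) = ½·ln(1.4691) = 0.1923.
n = ((z_{α/2} + z_β)/C)² + 3.
(1.960 + 1.036) / 0.1923 = 2.996 / 0.1923 = 15.580.
n = 15.580² + 3 = 242.73 + 3 = 245.7.
Round up.

n = 246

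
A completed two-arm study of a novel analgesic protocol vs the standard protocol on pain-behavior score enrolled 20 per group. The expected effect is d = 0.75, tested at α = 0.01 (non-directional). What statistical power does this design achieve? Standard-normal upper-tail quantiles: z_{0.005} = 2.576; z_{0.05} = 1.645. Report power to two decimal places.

For two equal groups, power = Φ(d·√(n/2) − z_{α/2}).
d·√(n/2) = 0.75 × √(20/2) = 0.75 × 3.162 = 2.372.
z_β = 2.372 − 2.576 = -0.204.
Power = Φ(-0.204) = 0.419.

power ≈ 0.42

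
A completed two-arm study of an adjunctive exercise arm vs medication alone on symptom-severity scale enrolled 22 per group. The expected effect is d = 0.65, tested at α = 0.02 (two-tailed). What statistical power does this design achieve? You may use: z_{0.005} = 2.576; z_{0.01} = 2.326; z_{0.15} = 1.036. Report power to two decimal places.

power ≈ 0.43

For two equal groups, power = Φ(d·√(n/2) − z_{α/2}).
d·√(n/2) = 0.65 × √(22/2) = 0.65 × 3.317 = 2.156.
z_β = 2.156 − 2.326 = -0.170.
Power = Φ(-0.170) = 0.432.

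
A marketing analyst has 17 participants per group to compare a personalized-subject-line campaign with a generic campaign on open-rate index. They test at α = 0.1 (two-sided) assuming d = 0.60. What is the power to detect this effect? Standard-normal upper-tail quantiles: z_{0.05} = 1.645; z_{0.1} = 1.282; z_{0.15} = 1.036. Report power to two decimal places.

power ≈ 0.54

For two equal groups, power = Φ(d·√(n/2) − z_{α/2}).
d·√(n/2) = 0.60 × √(17/2) = 0.60 × 2.915 = 1.749.
z_β = 1.749 − 1.645 = 0.104.
Power = Φ(0.104) = 0.542.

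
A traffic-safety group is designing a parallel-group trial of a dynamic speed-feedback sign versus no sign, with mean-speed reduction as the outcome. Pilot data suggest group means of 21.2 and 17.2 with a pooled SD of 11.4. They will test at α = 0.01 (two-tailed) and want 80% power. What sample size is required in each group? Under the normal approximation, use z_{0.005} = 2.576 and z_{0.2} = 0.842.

Cohen's d = |M₁ − M₂| / SD_pooled = |21.2 − 17.2| / 11.4 = 4.0 / 11.4 = 0.351.
For two independent groups with equal n: n = 2·((z_{α/2} + z_β) / d)².
z_{α/2} + z_β = 2.576 + 0.842 = 3.418.
n = 2 × (3.418 / 0.351)² = 2 × 9.738² = 2 × 94.83 = 189.7.
Round up to the next whole participant.

n = 190 per group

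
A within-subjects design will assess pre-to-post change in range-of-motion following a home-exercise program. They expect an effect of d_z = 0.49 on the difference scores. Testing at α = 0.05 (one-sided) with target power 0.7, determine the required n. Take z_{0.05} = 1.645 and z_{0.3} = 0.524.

n = 20 pairs

For a paired (one-sample on differences) test: n = ((z_{α} + z_β) / d)².
z_{α} + z_β = 1.645 + 0.524 = 2.169.
n = (2.169 / 0.49)² = 4.427² = 19.59.
Round up.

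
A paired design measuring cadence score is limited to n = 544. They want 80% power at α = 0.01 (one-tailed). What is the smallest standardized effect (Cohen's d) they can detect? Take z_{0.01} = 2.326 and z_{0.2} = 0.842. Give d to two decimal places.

d_min ≈ 0.14

For a single sample (or paired design) of n = 544: d_min = (z_{α} + z_β)/√n.
z-sum = 2.326 + 0.842 = 3.168.
d_min = 3.168 / √544 = 3.168 / 23.324 = 0.136.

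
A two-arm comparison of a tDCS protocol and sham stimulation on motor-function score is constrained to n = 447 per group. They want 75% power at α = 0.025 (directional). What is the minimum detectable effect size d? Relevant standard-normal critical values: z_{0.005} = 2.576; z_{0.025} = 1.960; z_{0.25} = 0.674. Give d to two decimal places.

d_min ≈ 0.18

For two independent groups of n = 447 each: d_min = (z_{α} + z_β)·√(2/n).
z-sum = 1.960 + 0.674 = 2.634.
d_min = 2.634 × √(2/447) = 2.634 × 0.0669 = 0.176.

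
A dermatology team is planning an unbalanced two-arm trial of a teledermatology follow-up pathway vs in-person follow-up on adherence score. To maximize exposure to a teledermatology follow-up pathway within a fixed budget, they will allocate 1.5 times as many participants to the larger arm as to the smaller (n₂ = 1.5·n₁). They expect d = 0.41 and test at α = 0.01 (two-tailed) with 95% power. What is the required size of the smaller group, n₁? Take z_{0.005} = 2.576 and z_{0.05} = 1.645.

n₁ = 177

With allocation ratio k = n₂/n₁ = 1.5, Var(x̄₁−x̄₂) = σ²(1/n₁ + 1/(k·n₁)) = σ²·(k+1)/(k·n₁).
So n₁ = (1 + 1/k)·((z_{α/2} + z_β)/d)² = 1.667 × (4.221/0.41)².
n₁ = 1.667 × 105.99 = 176.6.
Round up: n₁ = 177, giving n₂ = ⌈1.5 × 177⌉ = ⌈265.5⌉ = 266.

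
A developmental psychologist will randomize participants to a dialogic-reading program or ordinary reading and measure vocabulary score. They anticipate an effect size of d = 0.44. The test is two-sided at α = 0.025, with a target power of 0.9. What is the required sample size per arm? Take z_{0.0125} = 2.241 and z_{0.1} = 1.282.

n = 129 per group

For two independent groups with equal n: n = 2·((z_{α/2} + z_β) / d)².
z_{α/2} + z_β = 2.241 + 1.282 = 3.523.
n = 2 × (3.523 / 0.44)² = 2 × 8.007² = 2 × 64.11 = 128.2.
Round up to the next whole participant.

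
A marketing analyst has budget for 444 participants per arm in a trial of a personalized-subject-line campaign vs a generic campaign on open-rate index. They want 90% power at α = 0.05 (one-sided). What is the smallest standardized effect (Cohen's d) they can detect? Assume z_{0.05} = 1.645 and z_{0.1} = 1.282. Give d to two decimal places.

For two independent groups of n = 444 each: d_min = (z_{α} + z_β)·√(2/n).
z-sum = 1.645 + 1.282 = 2.927.
d_min = 2.927 × √(2/444) = 2.927 × 0.0671 = 0.196.

d_min ≈ 0.20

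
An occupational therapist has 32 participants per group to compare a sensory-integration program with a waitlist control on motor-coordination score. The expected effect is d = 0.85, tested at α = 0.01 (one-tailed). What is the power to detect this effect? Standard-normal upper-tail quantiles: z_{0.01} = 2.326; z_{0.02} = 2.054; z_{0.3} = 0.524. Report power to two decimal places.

power ≈ 0.86

For two equal groups, power = Φ(d·√(n/2) − z_{α}).
d·√(n/2) = 0.85 × √(32/2) = 0.85 × 4.000 = 3.400.
z_β = 3.400 − 2.326 = 1.074.
Power = Φ(1.074) = 0.859.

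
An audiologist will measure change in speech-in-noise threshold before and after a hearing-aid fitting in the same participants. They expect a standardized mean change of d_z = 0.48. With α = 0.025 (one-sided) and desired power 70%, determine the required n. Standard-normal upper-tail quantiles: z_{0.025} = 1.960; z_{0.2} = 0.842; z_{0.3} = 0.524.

n = 27 pairs

For a paired (one-sample on differences) test: n = ((z_{α} + z_β) / d)².
z_{α} + z_β = 1.960 + 0.524 = 2.484.
n = (2.484 / 0.48)² = 5.175² = 26.78.
Round up.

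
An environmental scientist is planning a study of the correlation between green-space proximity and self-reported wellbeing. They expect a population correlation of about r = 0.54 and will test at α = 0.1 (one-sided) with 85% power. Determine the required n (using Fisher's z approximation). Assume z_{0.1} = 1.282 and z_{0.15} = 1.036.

n = 18

Fisher's z: C = ½·ln((1+r)/(1−r)) = ½·ln(3.3478) = 0.6042.
n = ((z_{α} + z_β)/C)² + 3.
(1.282 + 1.036) / 0.6042 = 2.318 / 0.6042 = 3.836.
n = 3.836² + 3 = 14.72 + 3 = 17.7.
Round up.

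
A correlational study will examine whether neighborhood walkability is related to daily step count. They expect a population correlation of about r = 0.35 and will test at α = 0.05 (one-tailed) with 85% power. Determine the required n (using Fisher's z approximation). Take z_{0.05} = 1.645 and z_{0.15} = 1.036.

n = 57

Fisher's z: C = ½·ln((1+r)/(1−r)) = ½·ln(2.0769) = 0.3654.
n = ((z_{α} + z_β)/C)² + 3.
(1.645 + 1.036) / 0.3654 = 2.681 / 0.3654 = 7.337.
n = 7.337² + 3 = 53.83 + 3 = 56.8.
Round up.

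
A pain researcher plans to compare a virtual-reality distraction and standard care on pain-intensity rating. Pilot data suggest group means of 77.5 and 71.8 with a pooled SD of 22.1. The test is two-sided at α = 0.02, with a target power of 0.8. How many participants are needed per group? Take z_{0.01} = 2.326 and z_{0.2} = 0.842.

n = 302 per group

Cohen's d = |M₁ − M₂| / SD_pooled = |77.5 − 71.8| / 22.1 = 5.7 / 22.1 = 0.258.
For two independent groups with equal n: n = 2·((z_{α/2} + z_β) / d)².
z_{α/2} + z_β = 2.326 + 0.842 = 3.168.
n = 2 × (3.168 / 0.258)² = 2 × 12.279² = 2 × 150.78 = 301.6.
Round up to the next whole participant.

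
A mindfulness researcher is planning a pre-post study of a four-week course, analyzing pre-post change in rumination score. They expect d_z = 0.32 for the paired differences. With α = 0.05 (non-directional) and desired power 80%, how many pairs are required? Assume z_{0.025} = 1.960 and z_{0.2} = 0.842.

For a paired (one-sample on differences) test: n = ((z_{α/2} + z_β) / d)².
z_{α/2} + z_β = 1.960 + 0.842 = 2.802.
n = (2.802 / 0.32)² = 8.756² = 76.67.
Round up.

n = 77 pairs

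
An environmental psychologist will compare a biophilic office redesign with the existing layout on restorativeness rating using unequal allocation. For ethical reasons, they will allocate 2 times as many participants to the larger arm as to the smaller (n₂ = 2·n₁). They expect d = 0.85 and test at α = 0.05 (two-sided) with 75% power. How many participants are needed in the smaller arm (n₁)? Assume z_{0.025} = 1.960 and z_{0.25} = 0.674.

n₁ = 15

With allocation ratio k = n₂/n₁ = 2, Var(x̄₁−x̄₂) = σ²(1/n₁ + 1/(k·n₁)) = σ²·(k+1)/(k·n₁).
So n₁ = (1 + 1/k)·((z_{α/2} + z_β)/d)² = 1.500 × (2.634/0.85)².
n₁ = 1.500 × 9.60 = 14.4.
Round up: n₁ = 15, giving n₂ = 2 × 15 = 30.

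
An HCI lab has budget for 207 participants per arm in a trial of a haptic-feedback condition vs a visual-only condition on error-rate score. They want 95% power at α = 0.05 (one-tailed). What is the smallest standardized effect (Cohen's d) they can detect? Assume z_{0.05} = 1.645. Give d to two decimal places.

For two independent groups of n = 207 each: d_min = (z_{α} + z_β)·√(2/n).
z-sum = 1.645 + 1.645 = 3.290.
d_min = 3.290 × √(2/207) = 3.290 × 0.0983 = 0.323.

d_min ≈ 0.32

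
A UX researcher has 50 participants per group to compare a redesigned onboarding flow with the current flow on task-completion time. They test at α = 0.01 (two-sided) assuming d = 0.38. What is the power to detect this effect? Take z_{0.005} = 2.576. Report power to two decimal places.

power ≈ 0.25

For two equal groups, power = Φ(d·√(n/2) − z_{α/2}).
d·√(n/2) = 0.38 × √(50/2) = 0.38 × 5.000 = 1.900.
z_β = 1.900 − 2.576 = -0.676.
Power = Φ(-0.676) = 0.250.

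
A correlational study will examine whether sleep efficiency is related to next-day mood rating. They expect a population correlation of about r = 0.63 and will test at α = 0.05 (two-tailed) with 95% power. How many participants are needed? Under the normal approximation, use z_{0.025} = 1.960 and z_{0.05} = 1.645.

n = 27

Fisher's z: C = ½·ln((1+r)/(1−r)) = ½·ln(4.4054) = 0.7414.
n = ((z_{α/2} + z_β)/C)² + 3.
(1.960 + 1.645) / 0.7414 = 3.605 / 0.7414 = 4.862.
n = 4.862² + 3 = 23.64 + 3 = 26.6.
Round up.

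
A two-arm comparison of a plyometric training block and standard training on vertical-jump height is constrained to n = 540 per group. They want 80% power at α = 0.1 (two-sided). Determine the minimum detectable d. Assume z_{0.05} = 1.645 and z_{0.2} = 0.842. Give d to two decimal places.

d_min ≈ 0.15

For two independent groups of n = 540 each: d_min = (z_{α/2} + z_β)·√(2/n).
z-sum = 1.645 + 0.842 = 2.487.
d_min = 2.487 × √(2/540) = 2.487 × 0.0609 = 0.151.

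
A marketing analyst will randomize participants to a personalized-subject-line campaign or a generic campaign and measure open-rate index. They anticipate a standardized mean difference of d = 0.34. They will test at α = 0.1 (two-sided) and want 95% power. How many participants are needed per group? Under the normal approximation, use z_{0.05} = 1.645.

For two independent groups with equal n: n = 2·((z_{α/2} + z_β) / d)².
z_{α/2} + z_β = 1.645 + 1.645 = 3.290.
n = 2 × (3.290 / 0.34)² = 2 × 9.676² = 2 × 93.63 = 187.3.
Round up to the next whole participant.

n = 188 per group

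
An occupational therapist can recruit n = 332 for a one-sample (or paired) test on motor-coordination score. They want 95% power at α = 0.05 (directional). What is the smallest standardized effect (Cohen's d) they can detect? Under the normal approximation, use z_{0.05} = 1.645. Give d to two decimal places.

For a single sample (or paired design) of n = 332: d_min = (z_{α} + z_β)/√n.
z-sum = 1.645 + 1.645 = 3.290.
d_min = 3.290 / √332 = 3.290 / 18.221 = 0.181.

d_min ≈ 0.18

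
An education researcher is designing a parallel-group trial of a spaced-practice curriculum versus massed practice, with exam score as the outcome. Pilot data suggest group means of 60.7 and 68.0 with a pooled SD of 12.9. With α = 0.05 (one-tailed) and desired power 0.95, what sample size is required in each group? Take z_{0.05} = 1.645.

n = 68 per group

Cohen's d = |M₁ − M₂| / SD_pooled = |60.7 − 68.0| / 12.9 = 7.3 / 12.9 = 0.566.
For two independent groups with equal n: n = 2·((z_{α} + z_β) / d)².
z_{α} + z_β = 1.645 + 1.645 = 3.290.
n = 2 × (3.290 / 0.566)² = 2 × 5.813² = 2 × 33.79 = 67.6.
Round up to the next whole participant.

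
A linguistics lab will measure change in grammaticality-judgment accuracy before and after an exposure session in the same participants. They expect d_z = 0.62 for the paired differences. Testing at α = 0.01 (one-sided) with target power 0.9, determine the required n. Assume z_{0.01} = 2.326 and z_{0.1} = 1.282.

For a paired (one-sample on differences) test: n = ((z_{α} + z_β) / d)².
z_{α} + z_β = 2.326 + 1.282 = 3.608.
n = (3.608 / 0.62)² = 5.819² = 33.86.
Round up.

n = 34 pairs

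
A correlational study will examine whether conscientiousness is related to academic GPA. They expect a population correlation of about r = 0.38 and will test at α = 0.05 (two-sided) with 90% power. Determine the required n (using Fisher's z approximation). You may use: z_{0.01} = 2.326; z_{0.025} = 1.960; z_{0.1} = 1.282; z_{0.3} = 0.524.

n = 69

Fisher's z: C = ½·ln((1+r)/(1−r)) = ½·ln(2.2258) = 0.4001.
n = ((z_{α/2} + z_β)/C)² + 3.
(1.960 + 1.282) / 0.4001 = 3.242 / 0.4001 = 8.103.
n = 8.103² + 3 = 65.66 + 3 = 68.7.
Round up.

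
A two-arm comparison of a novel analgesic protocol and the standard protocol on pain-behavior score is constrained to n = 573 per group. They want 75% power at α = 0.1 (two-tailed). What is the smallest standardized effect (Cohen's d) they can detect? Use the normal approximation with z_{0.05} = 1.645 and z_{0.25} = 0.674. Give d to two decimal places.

d_min ≈ 0.14

For two independent groups of n = 573 each: d_min = (z_{α/2} + z_β)·√(2/n).
z-sum = 1.645 + 0.674 = 2.319.
d_min = 2.319 × √(2/573) = 2.319 × 0.0591 = 0.137.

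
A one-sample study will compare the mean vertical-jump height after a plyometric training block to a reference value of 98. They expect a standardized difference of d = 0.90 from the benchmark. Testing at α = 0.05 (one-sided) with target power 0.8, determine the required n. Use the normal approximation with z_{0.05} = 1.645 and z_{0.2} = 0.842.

For a one-sample test: n = ((z_{α} + z_β) / d)².
z_{α} + z_β = 1.645 + 0.842 = 2.487.
n = (2.487 / 0.90)² = 2.763² = 7.64.
Round up.

n = 8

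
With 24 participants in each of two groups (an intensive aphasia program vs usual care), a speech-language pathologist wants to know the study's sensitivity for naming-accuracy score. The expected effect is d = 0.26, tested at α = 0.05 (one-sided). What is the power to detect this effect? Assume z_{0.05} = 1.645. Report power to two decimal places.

For two equal groups, power = Φ(d·√(n/2) − z_{α}).
d·√(n/2) = 0.26 × √(24/2) = 0.26 × 3.464 = 0.901.
z_β = 0.901 − 1.645 = -0.744.
Power = Φ(-0.744) = 0.228.

power ≈ 0.23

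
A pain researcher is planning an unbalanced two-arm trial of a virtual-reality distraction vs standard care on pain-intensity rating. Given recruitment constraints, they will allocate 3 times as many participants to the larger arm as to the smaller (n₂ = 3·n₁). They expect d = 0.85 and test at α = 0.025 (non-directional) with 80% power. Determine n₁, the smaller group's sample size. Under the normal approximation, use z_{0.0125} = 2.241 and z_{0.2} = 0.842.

n₁ = 18

With allocation ratio k = n₂/n₁ = 3, Var(x̄₁−x̄₂) = σ²(1/n₁ + 1/(k·n₁)) = σ²·(k+1)/(k·n₁).
So n₁ = (1 + 1/k)·((z_{α/2} + z_β)/d)² = 1.333 × (3.083/0.85)².
n₁ = 1.333 × 13.16 = 17.5.
Round up: n₁ = 18, giving n₂ = 3 × 18 = 54.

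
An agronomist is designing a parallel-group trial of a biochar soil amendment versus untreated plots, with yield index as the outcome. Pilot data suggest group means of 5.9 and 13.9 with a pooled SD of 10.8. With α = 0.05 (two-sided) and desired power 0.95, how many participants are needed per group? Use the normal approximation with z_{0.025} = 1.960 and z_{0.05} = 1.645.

Cohen's d = |M₁ − M₂| / SD_pooled = |5.9 − 13.9| / 10.8 = 8.0 / 10.8 = 0.741.
For two independent groups with equal n: n = 2·((z_{α/2} + z_β) / d)².
z_{α/2} + z_β = 1.960 + 1.645 = 3.605.
n = 2 × (3.605 / 0.741)² = 2 × 4.865² = 2 × 23.67 = 47.3.
Round up to the next whole participant.

n = 48 per group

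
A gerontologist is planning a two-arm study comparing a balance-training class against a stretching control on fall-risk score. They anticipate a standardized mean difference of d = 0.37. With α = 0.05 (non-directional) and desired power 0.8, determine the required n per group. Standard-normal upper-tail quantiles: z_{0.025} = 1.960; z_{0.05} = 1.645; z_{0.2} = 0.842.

For two independent groups with equal n: n = 2·((z_{α/2} + z_β) / d)².
z_{α/2} + z_β = 1.960 + 0.842 = 2.802.
n = 2 × (2.802 / 0.37)² = 2 × 7.573² = 2 × 57.35 = 114.7.
Round up to the next whole participant.

n = 115 per group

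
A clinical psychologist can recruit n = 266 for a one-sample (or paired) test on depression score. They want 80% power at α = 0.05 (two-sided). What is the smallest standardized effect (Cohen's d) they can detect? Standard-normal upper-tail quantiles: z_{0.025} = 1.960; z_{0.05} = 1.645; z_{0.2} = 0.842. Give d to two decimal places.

d_min ≈ 0.17

For a single sample (or paired design) of n = 266: d_min = (z_{α/2} + z_β)/√n.
z-sum = 1.960 + 0.842 = 2.802.
d_min = 2.802 / √266 = 2.802 / 16.310 = 0.172.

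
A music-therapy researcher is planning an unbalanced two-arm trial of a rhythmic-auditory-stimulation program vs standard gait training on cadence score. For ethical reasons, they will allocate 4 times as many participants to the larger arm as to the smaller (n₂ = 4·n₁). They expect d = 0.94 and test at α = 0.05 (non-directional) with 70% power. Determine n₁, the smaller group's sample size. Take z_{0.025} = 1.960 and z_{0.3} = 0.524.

n₁ = 9

With allocation ratio k = n₂/n₁ = 4, Var(x̄₁−x̄₂) = σ²(1/n₁ + 1/(k·n₁)) = σ²·(k+1)/(k·n₁).
So n₁ = (1 + 1/k)·((z_{α/2} + z_β)/d)² = 1.250 × (2.484/0.94)².
n₁ = 1.250 × 6.98 = 8.7.
Round up: n₁ = 9, giving n₂ = 4 × 9 = 36.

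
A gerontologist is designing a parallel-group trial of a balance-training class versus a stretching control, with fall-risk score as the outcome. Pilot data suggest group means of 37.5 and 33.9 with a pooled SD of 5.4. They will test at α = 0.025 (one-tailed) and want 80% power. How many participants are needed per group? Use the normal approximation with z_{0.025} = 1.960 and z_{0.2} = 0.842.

n = 36 per group

Cohen's d = |M₁ − M₂| / SD_pooled = |37.5 − 33.9| / 5.4 = 3.6 / 5.4 = 0.667.
For two independent groups with equal n: n = 2·((z_{α} + z_β) / d)².
z_{α} + z_β = 1.960 + 0.842 = 2.802.
n = 2 × (2.802 / 0.667)² = 2 × 4.201² = 2 × 17.65 = 35.3.
Round up to the next whole participant.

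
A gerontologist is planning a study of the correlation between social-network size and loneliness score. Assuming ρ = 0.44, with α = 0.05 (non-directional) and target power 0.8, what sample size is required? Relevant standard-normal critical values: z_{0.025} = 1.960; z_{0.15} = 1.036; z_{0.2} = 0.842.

Fisher's z: C = ½·ln((1+r)/(1−r)) = ½·ln(2.5714) = 0.4722.
n = ((z_{α/2} + z_β)/C)² + 3.
(1.960 + 0.842) / 0.4722 = 2.802 / 0.4722 = 5.934.
n = 5.934² + 3 = 35.21 + 3 = 38.2.
Round up.

n = 39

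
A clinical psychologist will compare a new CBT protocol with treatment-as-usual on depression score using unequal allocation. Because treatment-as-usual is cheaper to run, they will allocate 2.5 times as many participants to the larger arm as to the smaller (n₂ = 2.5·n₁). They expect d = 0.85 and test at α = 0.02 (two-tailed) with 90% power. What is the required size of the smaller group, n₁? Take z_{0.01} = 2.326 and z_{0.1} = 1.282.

With allocation ratio k = n₂/n₁ = 2.5, Var(x̄₁−x̄₂) = σ²(1/n₁ + 1/(k·n₁)) = σ²·(k+1)/(k·n₁).
So n₁ = (1 + 1/k)·((z_{α/2} + z_β)/d)² = 1.400 × (3.608/0.85)².
n₁ = 1.400 × 18.02 = 25.2.
Round up: n₁ = 26, giving n₂ = 2.5 × 26 = 65.

n₁ = 26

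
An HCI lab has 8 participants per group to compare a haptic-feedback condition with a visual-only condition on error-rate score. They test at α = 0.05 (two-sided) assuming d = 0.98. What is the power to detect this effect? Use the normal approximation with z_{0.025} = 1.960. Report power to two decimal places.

power ≈ 0.50

For two equal groups, power = Φ(d·√(n/2) − z_{α/2}).
d·√(n/2) = 0.98 × √(8/2) = 0.98 × 2.000 = 1.960.
z_β = 1.960 − 1.960 = 0.000.
Power = Φ(0.000) = 0.500.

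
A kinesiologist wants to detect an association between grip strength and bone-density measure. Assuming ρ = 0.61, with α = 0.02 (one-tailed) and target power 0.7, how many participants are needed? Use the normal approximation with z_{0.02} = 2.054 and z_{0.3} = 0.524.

n = 17

Fisher's z: C = ½·ln((1+r)/(1−r)) = ½·ln(4.1282) = 0.7089.
n = ((z_{α} + z_β)/C)² + 3.
(2.054 + 0.524) / 0.7089 = 2.578 / 0.7089 = 3.637.
n = 3.637² + 3 = 13.23 + 3 = 16.2.
Round up.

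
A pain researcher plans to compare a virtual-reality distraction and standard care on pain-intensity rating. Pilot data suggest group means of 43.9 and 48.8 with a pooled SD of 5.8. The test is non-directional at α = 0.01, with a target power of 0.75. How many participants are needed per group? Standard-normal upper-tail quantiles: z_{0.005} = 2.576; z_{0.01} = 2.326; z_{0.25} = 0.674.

Cohen's d = |M₁ − M₂| / SD_pooled = |43.9 − 48.8| / 5.8 = 4.9 / 5.8 = 0.845.
For two independent groups with equal n: n = 2·((z_{α/2} + z_β) / d)².
z_{α/2} + z_β = 2.576 + 0.674 = 3.250.
n = 2 × (3.250 / 0.845)² = 2 × 3.846² = 2 × 14.79 = 29.6.
Round up to the next whole participant.

n = 30 per group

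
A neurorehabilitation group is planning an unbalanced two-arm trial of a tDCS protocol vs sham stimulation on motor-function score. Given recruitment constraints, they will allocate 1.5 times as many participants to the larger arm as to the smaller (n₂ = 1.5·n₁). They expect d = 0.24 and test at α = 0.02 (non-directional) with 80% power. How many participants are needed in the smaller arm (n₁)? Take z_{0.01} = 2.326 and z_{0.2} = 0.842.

With allocation ratio k = n₂/n₁ = 1.5, Var(x̄₁−x̄₂) = σ²(1/n₁ + 1/(k·n₁)) = σ²·(k+1)/(k·n₁).
So n₁ = (1 + 1/k)·((z_{α/2} + z_β)/d)² = 1.667 × (3.168/0.24)².
n₁ = 1.667 × 174.24 = 290.4.
Round up: n₁ = 291, giving n₂ = ⌈1.5 × 291⌉ = ⌈436.5⌉ = 437.

n₁ = 291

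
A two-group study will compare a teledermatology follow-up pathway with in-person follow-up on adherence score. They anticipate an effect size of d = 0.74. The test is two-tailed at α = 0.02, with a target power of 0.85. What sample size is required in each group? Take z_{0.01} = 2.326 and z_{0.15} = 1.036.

For two independent groups with equal n: n = 2·((z_{α/2} + z_β) / d)².
z_{α/2} + z_β = 2.326 + 1.036 = 3.362.
n = 2 × (3.362 / 0.74)² = 2 × 4.543² = 2 × 20.64 = 41.3.
Round up to the next whole participant.

n = 42 per group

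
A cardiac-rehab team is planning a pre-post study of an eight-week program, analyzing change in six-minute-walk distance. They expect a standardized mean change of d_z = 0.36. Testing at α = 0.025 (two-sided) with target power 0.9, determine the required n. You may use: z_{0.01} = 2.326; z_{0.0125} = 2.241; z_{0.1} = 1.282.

n = 96 pairs

For a paired (one-sample on differences) test: n = ((z_{α/2} + z_β) / d)².
z_{α/2} + z_β = 2.241 + 1.282 = 3.523.
n = (3.523 / 0.36)² = 9.786² = 95.77.
Round up.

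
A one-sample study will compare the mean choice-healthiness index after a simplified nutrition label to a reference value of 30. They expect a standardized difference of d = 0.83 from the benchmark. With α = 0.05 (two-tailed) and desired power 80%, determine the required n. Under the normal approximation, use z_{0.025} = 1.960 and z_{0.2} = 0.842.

For a one-sample test: n = ((z_{α/2} + z_β) / d)².
z_{α/2} + z_β = 1.960 + 0.842 = 2.802.
n = (2.802 / 0.83)² = 3.376² = 11.40.
Round up.

n = 12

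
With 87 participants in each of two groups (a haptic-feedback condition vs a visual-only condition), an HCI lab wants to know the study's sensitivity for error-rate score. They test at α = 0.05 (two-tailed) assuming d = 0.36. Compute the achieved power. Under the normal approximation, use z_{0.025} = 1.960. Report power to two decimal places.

For two equal groups, power = Φ(d·√(n/2) − z_{α/2}).
d·√(n/2) = 0.36 × √(87/2) = 0.36 × 6.595 = 2.374.
z_β = 2.374 − 1.960 = 0.414.
Power = Φ(0.414) = 0.661.

power ≈ 0.66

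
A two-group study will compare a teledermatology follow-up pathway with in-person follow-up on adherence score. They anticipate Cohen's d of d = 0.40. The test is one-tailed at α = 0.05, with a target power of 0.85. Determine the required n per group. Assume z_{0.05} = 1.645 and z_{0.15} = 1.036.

For two independent groups with equal n: n = 2·((z_{α} + z_β) / d)².
z_{α} + z_β = 1.645 + 1.036 = 2.681.
n = 2 × (2.681 / 0.40)² = 2 × 6.702² = 2 × 44.92 = 89.8.
Round up to the next whole participant.

n = 90 per group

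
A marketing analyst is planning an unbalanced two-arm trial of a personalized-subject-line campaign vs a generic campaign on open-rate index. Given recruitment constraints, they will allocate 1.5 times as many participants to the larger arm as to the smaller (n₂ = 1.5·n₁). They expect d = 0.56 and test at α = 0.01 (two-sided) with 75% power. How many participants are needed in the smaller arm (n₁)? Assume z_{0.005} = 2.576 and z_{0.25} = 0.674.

With allocation ratio k = n₂/n₁ = 1.5, Var(x̄₁−x̄₂) = σ²(1/n₁ + 1/(k·n₁)) = σ²·(k+1)/(k·n₁).
So n₁ = (1 + 1/k)·((z_{α/2} + z_β)/d)² = 1.667 × (3.250/0.56)².
n₁ = 1.667 × 33.68 = 56.1.
Round up: n₁ = 57, giving n₂ = ⌈1.5 × 57⌉ = ⌈85.5⌉ = 86.

n₁ = 57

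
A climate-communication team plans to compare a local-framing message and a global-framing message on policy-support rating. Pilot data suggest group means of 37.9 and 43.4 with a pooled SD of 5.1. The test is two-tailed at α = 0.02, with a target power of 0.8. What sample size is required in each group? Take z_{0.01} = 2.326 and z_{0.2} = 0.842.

n = 18 per group

Cohen's d = |M₁ − M₂| / SD_pooled = |37.9 − 43.4| / 5.1 = 5.5 / 5.1 = 1.078.
For two independent groups with equal n: n = 2·((z_{α/2} + z_β) / d)².
z_{α/2} + z_β = 2.326 + 0.842 = 3.168.
n = 2 × (3.168 / 1.078)² = 2 × 2.939² = 2 × 8.64 = 17.3.
Round up to the next whole participant.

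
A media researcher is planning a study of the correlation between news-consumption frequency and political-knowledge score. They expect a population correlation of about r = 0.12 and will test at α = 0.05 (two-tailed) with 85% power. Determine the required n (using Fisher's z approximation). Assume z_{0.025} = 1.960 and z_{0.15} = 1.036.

Fisher's z: C = ½·ln((1+r)/(1−r)) = ½·ln(1.2727) = 0.1206.
n = ((z_{α/2} + z_β)/C)² + 3.
(1.960 + 1.036) / 0.1206 = 2.996 / 0.1206 = 24.842.
n = 24.842² + 3 = 617.15 + 3 = 620.1.
Round up.

n = 621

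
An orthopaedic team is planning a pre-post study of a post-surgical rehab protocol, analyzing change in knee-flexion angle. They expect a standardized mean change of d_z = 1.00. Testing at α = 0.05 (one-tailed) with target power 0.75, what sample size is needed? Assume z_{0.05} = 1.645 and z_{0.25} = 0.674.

For a paired (one-sample on differences) test: n = ((z_{α} + z_β) / d)².
z_{α} + z_β = 1.645 + 0.674 = 2.319.
n = (2.319 / 1.00)² = 2.319² = 5.38.
Round up.

n = 6 pairs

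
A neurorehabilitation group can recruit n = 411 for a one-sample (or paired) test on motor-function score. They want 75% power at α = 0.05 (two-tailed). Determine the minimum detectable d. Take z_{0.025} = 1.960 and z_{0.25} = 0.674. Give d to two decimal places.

d_min ≈ 0.13

For a single sample (or paired design) of n = 411: d_min = (z_{α/2} + z_β)/√n.
z-sum = 1.960 + 0.674 = 2.634.
d_min = 2.634 / √411 = 2.634 / 20.273 = 0.130.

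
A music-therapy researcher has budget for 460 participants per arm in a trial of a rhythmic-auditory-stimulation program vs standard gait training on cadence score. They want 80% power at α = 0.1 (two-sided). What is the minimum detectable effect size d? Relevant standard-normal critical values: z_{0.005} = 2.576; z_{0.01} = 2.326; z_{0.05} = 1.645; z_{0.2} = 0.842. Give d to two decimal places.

For two independent groups of n = 460 each: d_min = (z_{α/2} + z_β)·√(2/n).
z-sum = 1.645 + 0.842 = 2.487.
d_min = 2.487 × √(2/460) = 2.487 × 0.0659 = 0.164.

d_min ≈ 0.16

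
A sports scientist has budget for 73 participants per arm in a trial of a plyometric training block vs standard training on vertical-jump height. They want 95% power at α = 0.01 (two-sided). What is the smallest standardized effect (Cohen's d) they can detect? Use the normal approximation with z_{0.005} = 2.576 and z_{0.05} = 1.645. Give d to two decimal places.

d_min ≈ 0.70

For two independent groups of n = 73 each: d_min = (z_{α/2} + z_β)·√(2/n).
z-sum = 2.576 + 1.645 = 4.221.
d_min = 4.221 × √(2/73) = 4.221 × 0.1655 = 0.699.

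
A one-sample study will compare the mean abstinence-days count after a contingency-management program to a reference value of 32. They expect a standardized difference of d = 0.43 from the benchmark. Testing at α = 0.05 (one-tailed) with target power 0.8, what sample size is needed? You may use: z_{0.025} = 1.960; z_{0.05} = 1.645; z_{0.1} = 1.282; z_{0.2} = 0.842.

n = 34

For a one-sample test: n = ((z_{α} + z_β) / d)².
z_{α} + z_β = 1.645 + 0.842 = 2.487.
n = (2.487 / 0.43)² = 5.784² = 33.45.
Round up.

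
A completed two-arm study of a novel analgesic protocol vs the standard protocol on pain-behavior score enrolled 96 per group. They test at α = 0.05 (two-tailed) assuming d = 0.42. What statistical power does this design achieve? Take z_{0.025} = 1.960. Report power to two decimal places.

power ≈ 0.83

For two equal groups, power = Φ(d·√(n/2) − z_{α/2}).
d·√(n/2) = 0.42 × √(96/2) = 0.42 × 6.928 = 2.910.
z_β = 2.910 − 1.960 = 0.950.
Power = Φ(0.950) = 0.829.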